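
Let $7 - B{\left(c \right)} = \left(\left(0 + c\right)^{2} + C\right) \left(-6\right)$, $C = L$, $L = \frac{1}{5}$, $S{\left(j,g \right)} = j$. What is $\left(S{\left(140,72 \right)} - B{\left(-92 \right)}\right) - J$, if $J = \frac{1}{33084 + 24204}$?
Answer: $- \frac{14508816173}{286440} \approx -50652.0$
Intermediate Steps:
$L = \frac{1}{5} \approx 0.2$
$C = \frac{1}{5} \approx 0.2$
$B{\left(c \right)} = \frac{41}{5} + 6 c^{2}$ ($B{\left(c \right)} = 7 - \left(\left(0 + c\right)^{2} + \frac{1}{5}\right) \left(-6\right) = 7 - \left(c^{2} + \frac{1}{5}\right) \left(-6\right) = 7 - \left(\frac{1}{5} + c^{2}\right) \left(-6\right) = 7 - \left(- \frac{6}{5} - 6 c^{2}\right) = 7 + \left(\frac{6}{5} + 6 c^{2}\right) = \frac{41}{5} + 6 c^{2}$)
$J = \frac{1}{57288} \approx 1.7456 \cdot 10^{-5}$
$\left(S{\left(140,72 \right)} - B{\left(-92 \right)}\right) - J = \left(140 - \left(\frac{41}{5} + 6 \left(-92\right)^{2}\right)\right) - \frac{1}{57288} = \left(140 - \left(\frac{41}{5} + 6 \cdot 8464\right)\right) - \frac{1}{57288} = \left(140 - \left(\frac{41}{5} + 50784\right)\right) - \frac{1}{57288} = \left(140 - \frac{253961}{5}\right) - \frac{1}{57288} = - \frac{253261}{5} - \frac{1}{57288} = - \frac{14508816173}{286440}$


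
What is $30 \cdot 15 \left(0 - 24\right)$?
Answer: $-10800$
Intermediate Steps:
$30 \cdot 15 \left(0 - 24\right) = 450 \left(0 - 24\right) = 450 \left(-24\right) = -10800$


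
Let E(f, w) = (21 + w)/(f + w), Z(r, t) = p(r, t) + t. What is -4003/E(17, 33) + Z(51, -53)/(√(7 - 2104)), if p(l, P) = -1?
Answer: -100075/27 + 18*I*√233/233 ≈ -3706.5 + 1.1792*I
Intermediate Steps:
Z(r, t) = -1 + t
E(f, w) = (21 + w)/(f + w)
-4003/E(17, 33) + Z(51, -53)/(√(7 - 2104)) = -4003*(17 + 33)/(21 + 33) + (-1 - 53)/(√(7 - 2104)) = -4003/(54/50) - 54*(-I*√233/699) = -4003/((1/50)*54) - 54*(-I*√233/699) = -4003/27/25 - (-18)*I*√233/233 = -4003*25/27 + 18*I*√233/233 = -100075/27 + 18*I*√233/233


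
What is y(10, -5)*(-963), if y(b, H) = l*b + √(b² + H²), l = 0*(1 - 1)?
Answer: -4815*√5 ≈ -10767.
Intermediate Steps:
l = 0 (l = 0*0 = 0)
y(b, H) = √(H² + b²) (y(b, H) = 0*b + √(b² + H²) = 0 + √(H² + b²) = √(H² + b²))
y(10, -5)*(-963) = √((-5)² + 10²)*(-963) = √(25 + 100)*(-963) = √125*(-963) = (5*√5)*(-963) = -4815*√5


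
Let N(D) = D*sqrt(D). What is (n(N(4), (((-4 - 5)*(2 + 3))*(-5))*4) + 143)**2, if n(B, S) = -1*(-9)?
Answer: 23104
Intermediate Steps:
N(D) = D**(3/2)
n(B, S) = 9
(n(N(4), (((-4 - 5)*(2 + 3))*(-5))*4) + 143)**2 = (9 + 143)**2 = 152**2 = 23104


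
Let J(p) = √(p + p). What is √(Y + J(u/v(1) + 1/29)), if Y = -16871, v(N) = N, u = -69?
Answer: √(-14188511 + 580*I*√290)/29 ≈ 0.04521 + 129.89*I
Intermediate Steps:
J(p) = √2*√p (J(p) = √(2*p) = √2*√p)
√(Y + J(u/v(1) + 1/29)) = √(-16871 + √2*√(-69/1 + 1/29)) = √(-16871 + √2*√(-69*1 + 1*(1/29))) = √(-16871 + √2*√(-69 + 1/29)) = √(-16871 + √2*√(-2000/29)) = √(-16871 + √2*(20*I*√145/29)) = √(-16871 + 20*I*√290/29)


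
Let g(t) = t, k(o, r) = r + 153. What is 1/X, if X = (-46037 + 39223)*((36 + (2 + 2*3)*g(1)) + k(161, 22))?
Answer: -1/1492266 ≈ -6.7012e-7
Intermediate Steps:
k(o, r) = 153 + r
X = -1492266 (X = (-46037 + 39223)*((36 + (2 + 2*3)*1) + (153 + 22)) = -6814*((36 + (2 + 6)*1) + 175) = -6814*((36 + 8*1) + 175) = -6814*((36 + 8) + 175) = -6814*(44 + 175) = -6814*219 = -1492266)
1/X = 1/(-1492266) = -1/1492266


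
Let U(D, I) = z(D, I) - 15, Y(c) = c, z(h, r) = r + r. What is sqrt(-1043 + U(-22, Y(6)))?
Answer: I*sqrt(1046) ≈ 32.342*I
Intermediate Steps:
z(h, r) = 2*r
U(D, I) = -15 + 2*I (U(D, I) = 2*I - 15 = -15 + 2*I)
sqrt(-1043 + U(-22, Y(6))) = sqrt(-1043 + (-15 + 2*6)) = sqrt(-1043 + (-15 + 12)) = sqrt(-1043 - 3) = sqrt(-1046) = I*sqrt(1046)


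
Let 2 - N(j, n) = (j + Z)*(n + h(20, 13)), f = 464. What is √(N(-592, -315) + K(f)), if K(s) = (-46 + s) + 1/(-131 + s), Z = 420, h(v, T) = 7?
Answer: I*√647542439/111 ≈ 229.25*I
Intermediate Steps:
N(j, n) = 2 - (7 + n)*(420 + j) (N(j, n) = 2 - (j + 420)*(n + 7) = 2 - (420 + j)*(7 + n) = 2 - (7 + n)*(420 + j))
K(s) = -46 + s + 1/(-131 + s)
√(N(-592, -315) + K(f)) = √((-2938 - 420*(-315) - 7*(-592) - 1*(-592)*(-315)) + (6027 + 464² - 177*464)/(-131 + 464)) = √((-2938 + 132300 + 4144 - 186480) + (6027 + 215296 - 82128)/333) = √(-52974 + (1/333)*139195) = √(-52974 + 139195/333) = √(-17501147/333) = I*√647542439/111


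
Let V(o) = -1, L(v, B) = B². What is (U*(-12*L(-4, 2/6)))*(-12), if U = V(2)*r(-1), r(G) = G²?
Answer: -16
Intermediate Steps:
U = -1 (U = -1*(-1)² = -1*1 = -1)
(U*(-12*L(-4, 2/6)))*(-12) = -(-12)*(2/6)²*(-12) = -(-12)*(2*(⅙))²*(-12) = -(-12)*(⅓)²*(-12) = -(-12)/9*(-12) = -1*(-4/3)*(-12) = (4/3)*(-12) = -16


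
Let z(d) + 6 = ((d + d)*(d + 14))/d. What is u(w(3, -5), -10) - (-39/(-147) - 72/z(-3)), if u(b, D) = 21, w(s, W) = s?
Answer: 2473/98 ≈ 25.235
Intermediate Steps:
z(d) = 22 + 2*d (z(d) = -6 + ((d + d)*(d + 14))/d = -6 + ((2*d)*(14 + d))/d = -6 + (2*d*(14 + d))/d = -6 + (28 + 2*d) = 22 + 2*d)
u(w(3, -5), -10) - (-39/(-147) - 72/z(-3)) = 21 - (-39/(-147) - 72/(22 + 2*(-3))) = 21 - (-39*(-1/147) - 72/(22 - 6)) = 21 - (13/49 - 72/16) = 21 - (13/49 - 72*1/16) = 21 - (13/49 - 9/2) = 21 - 1*(-415/98) = 21 + 415/98 = 2473/98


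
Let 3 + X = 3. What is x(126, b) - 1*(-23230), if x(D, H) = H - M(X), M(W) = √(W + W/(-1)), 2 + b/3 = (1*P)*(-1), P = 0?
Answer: 23224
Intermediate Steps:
X = 0 (X = -3 + 3 = 0)
b = -6 (b = -6 + 3*((1*0)*(-1)) = -6 + 3*(0*(-1)) = -6 + 3*0 = -6 + 0 = -6)
M(W) = 0 (M(W) = √(W + W*(-1)) = √(W - W) = √0 = 0)
x(D, H) = H (x(D, H) = H - 1*0 = H + 0 = H)
x(126, b) - 1*(-23230) = -6 - 1*(-23230) = -6 + 23230 = 23224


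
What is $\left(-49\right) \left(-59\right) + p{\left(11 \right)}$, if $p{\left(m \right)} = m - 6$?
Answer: $2896$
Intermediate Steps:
$p{\left(m \right)} = -6 + m$
$\left(-49\right) \left(-59\right) + p{\left(11 \right)} = \left(-49\right) \left(-59\right) + \left(-6 + 11\right) = 2891 + 5 = 2896$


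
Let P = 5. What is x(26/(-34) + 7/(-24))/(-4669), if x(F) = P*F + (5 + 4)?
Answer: -1517/1904952 ≈ -0.00079635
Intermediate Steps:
x(F) = 9 + 5*F (x(F) = 5*F + (5 + 4) = 5*F + 9 = 9 + 5*F)
x(26/(-34) + 7/(-24))/(-4669) = (9 + 5*(26/(-34) + 7/(-24)))/(-4669) = (9 + 5*(26*(-1/34) + 7*(-1/24)))*(-1/4669) = (9 + 5*(-13/17 - 7/24))*(-1/4669) = (9 + 5*(-431/408))*(-1/4669) = (9 - 2155/408)*(-1/4669) = (1517/408)*(-1/4669) = -1517/1904952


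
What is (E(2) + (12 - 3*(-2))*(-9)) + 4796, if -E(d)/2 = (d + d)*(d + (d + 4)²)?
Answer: 4330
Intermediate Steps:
E(d) = -4*d*(d + (4 + d)²) (E(d) = -2*(d + d)*(d + (d + 4)²) = -2*2*d*(d + (4 + d)²) = -4*d*(d + (4 + d)²))
(E(2) + (12 - 3*(-2))*(-9)) + 4796 = (-4*2*(2 + (4 + 2)²) + (12 - 3*(-2))*(-9)) + 4796 = (-4*2*(2 + 6²) + (12 + 6)*(-9)) + 4796 = (-4*2*(2 + 36) + 18*(-9)) + 4796 = (-4*2*38 - 162) + 4796 = (-304 - 162) + 4796 = -466 + 4796 = 4330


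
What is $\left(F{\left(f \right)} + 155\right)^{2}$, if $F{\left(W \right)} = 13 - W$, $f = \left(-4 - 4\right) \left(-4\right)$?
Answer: $18496$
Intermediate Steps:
$f = 32$ ($f = \left(-8\right) \left(-4\right) = 32$)
$\left(F{\left(f \right)} + 155\right)^{2} = \left(\left(13 - 32\right) + 155\right)^{2} = \left(-19 + 155\right)^{2} = 136^{2} = 18496$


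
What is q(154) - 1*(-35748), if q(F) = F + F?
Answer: 36056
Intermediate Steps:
q(F) = 2*F
q(154) - 1*(-35748) = 2*154 - 1*(-35748) = 308 + 35748 = 36056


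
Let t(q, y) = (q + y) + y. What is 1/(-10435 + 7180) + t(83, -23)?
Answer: 120434/3255 ≈ 37.000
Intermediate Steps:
t(q, y) = q + 2*y
1/(-10435 + 7180) + t(83, -23) = 1/(-10435 + 7180) + (83 + 2*(-23)) = 1/(-3255) + (83 - 46) = -1/3255 + 37 = 120434/3255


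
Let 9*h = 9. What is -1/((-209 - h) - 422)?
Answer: 1/632 ≈ 0.0015823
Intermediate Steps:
h = 1 (h = (⅑)*9 = 1)
-1/((-209 - h) - 422) = -1/((-209 - 1*1) - 422) = -1/((-209 - 1) - 422) = -1/(-210 - 422) = -1/(-632) = -1*(-1/632) = 1/632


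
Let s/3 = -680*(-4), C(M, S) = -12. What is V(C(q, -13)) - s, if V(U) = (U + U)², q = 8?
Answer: -7584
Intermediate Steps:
V(U) = 4*U² (V(U) = (2*U)² = 4*U²)
s = 8160 (s = 3*(-680*(-4)) = 3*2720 = 8160)
V(C(q, -13)) - s = 4*(-12)² - 1*8160 = 4*144 - 8160 = 576 - 8160 = -7584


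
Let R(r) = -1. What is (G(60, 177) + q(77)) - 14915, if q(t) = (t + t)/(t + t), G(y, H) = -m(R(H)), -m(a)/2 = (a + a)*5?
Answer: -14934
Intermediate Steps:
m(a) = -20*a (m(a) = -2*(a + a)*5 = -2*2*a*5 = -20*a)
G(y, H) = -20 (G(y, H) = -(-20)*(-1) = -1*20 = -20)
q(t) = 1 (q(t) = (2*t)/((2*t)) = (2*t)*(1/(2*t)) = 1)
(G(60, 177) + q(77)) - 14915 = (-20 + 1) - 14915 = -19 - 14915 = -14934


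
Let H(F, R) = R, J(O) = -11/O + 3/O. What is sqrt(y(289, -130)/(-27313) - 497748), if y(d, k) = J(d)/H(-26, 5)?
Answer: 2*I*sqrt(670696736578949795)/2321605 ≈ 705.51*I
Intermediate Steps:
J(O) = -8/O
y(d, k) = -8/(5*d) (y(d, k) = -8/d/5 = -8/d*(1/5) = -8/(5*d))
sqrt(y(289, -130)/(-27313) - 497748) = sqrt(-8/5/289/(-27313) - 497748) = sqrt(-8/5*1/289*(-1/27313) - 497748) = sqrt(-8/1445*(-1/27313) - 497748) = sqrt(8/39467285 - 497748) = sqrt(-19644762174172/39467285) = 2*I*sqrt(670696736578949795)/2321605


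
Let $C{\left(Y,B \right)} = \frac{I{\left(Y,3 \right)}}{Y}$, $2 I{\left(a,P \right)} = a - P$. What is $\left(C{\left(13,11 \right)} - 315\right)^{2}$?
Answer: $\frac{16728100}{169} \approx 98983.0$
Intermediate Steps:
$I{\left(a,P \right)} = \frac{a}{2} - \frac{P}{2}$ ($I{\left(a,P \right)} = \frac{a - P}{2} = \frac{a}{2} - \frac{P}{2}$)
$C{\left(Y,B \right)} = \frac{- \frac{3}{2} + \frac{Y}{2}}{Y}$ ($C{\left(Y,B \right)} = \frac{\frac{Y}{2} - \frac{3}{2}}{Y} = \frac{- \frac{3}{2} + \frac{Y}{2}}{Y}$)
$\left(C{\left(13,11 \right)} - 315\right)^{2} = \left(\frac{-3 + 13}{2 \cdot 13} - 315\right)^{2} = \left(\frac{1}{2} \cdot \frac{1}{13} \cdot 10 - 315\right)^{2} = \left(\frac{5}{13} - 315\right)^{2} = \left(- \frac{4090}{13}\right)^{2} = \frac{16728100}{169}$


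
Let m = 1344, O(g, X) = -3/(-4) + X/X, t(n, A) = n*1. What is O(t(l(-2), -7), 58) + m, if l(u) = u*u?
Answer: 5383/4 ≈ 1345.8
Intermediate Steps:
l(u) = u²
t(n, A) = n
O(g, X) = 7/4 (O(g, X) = -3*(-¼) + 1 = ¾ + 1 = 7/4)
O(t(l(-2), -7), 58) + m = 7/4 + 1344 = 5383/4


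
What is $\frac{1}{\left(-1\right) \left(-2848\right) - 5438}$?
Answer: $- \frac{1}{2590} \approx -0.0003861$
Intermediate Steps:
$\frac{1}{\left(-1\right) \left(-2848\right) - 5438} = \frac{1}{2848 - 5438} = \frac{1}{-2590} = - \frac{1}{2590}$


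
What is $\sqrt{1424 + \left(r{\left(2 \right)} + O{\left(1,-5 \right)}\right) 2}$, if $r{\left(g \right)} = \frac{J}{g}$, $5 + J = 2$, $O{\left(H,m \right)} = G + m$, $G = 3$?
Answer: $\sqrt{1417} \approx 37.643$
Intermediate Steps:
$O{\left(H,m \right)} = 3 + m$
$J = -3$ ($J = -5 + 2 = -3$)
$r{\left(g \right)} = - \frac{3}{g}$
$\sqrt{1424 + \left(r{\left(2 \right)} + O{\left(1,-5 \right)}\right) 2} = \sqrt{1424 + \left(- \frac{3}{2} + \left(3 - 5\right)\right) 2} = \sqrt{1424 + \left(\left(-3\right) \frac{1}{2} - 2\right) 2} = \sqrt{1424 + \left(- \frac{3}{2} - 2\right) 2} = \sqrt{1424 - 7} = \sqrt{1417}$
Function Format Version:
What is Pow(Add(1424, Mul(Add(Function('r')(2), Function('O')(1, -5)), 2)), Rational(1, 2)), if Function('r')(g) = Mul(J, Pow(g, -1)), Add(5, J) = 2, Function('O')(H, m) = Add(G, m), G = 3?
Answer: Pow(1417, Rational(1, 2)) ≈ 37.643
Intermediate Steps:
Function('O')(H, m) = Add(3, m)
J = -3 (J = Add(-5, 2) = -3)
Function('r')(g) = Mul(-3, Pow(g, -1))
Pow(Add(1424, Mul(Add(Function('r')(2), Function('O')(1, -5)), 2)), Rational(1, 2)) = Pow(Add(1424, Mul(Add(Mul(-3, Pow(2, -1)), Add(3, -5)), 2)), Rational(1, 2)) = Pow(Add(1424, Mul(Add(Mul(-3, Rational(1, 2)), -2), 2)), Rational(1, 2)) = Pow(Add(1424, Mul(Add(Rational(-3, 2), -2), 2)), Rational(1, 2)) = Pow(Add(1424, Mul(Rational(-7, 2), 2)), Rational(1, 2)) = Pow(Add(1424, -7), Rational(1, 2)) = Pow(1417, Rational(1, 2))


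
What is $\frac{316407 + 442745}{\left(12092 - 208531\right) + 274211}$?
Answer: $\frac{189788}{19443} \approx 9.7612$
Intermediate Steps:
$\frac{316407 + 442745}{\left(12092 - 208531\right) + 274211} = \frac{759152}{\left(12092 - 208531\right) + 274211} = \frac{759152}{-196439 + 274211} = \frac{759152}{77772} = 759152 \cdot \frac{1}{77772} = \frac{189788}{19443}$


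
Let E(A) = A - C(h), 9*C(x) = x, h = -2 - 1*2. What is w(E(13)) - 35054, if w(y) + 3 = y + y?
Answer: -315271/9 ≈ -35030.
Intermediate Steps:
h = -4 (h = -2 - 2 = -4)
C(x) = x/9
E(A) = 4/9 + A (E(A) = A - (-4)/9 = A - 1*(-4/9) = A + 4/9 = 4/9 + A)
w(y) = -3 + 2*y (w(y) = -3 + (y + y) = -3 + 2*y)
w(E(13)) - 35054 = (-3 + 2*(4/9 + 13)) - 35054 = (-3 + 2*(121/9)) - 35054 = (-3 + 242/9) - 35054 = 215/9 - 35054 = -315271/9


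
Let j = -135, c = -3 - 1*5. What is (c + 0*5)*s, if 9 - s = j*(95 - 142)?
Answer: 50688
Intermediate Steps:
c = -8 (c = -3 - 5 = -8)
s = -6336 (s = 9 - (-135)*(95 - 142) = 9 - (-135)*(-47) = 9 - 1*6345 = 9 - 6345 = -6336)
(c + 0*5)*s = (-8 + 0*5)*(-6336) = (-8 + 0)*(-6336) = -8*(-6336) = 50688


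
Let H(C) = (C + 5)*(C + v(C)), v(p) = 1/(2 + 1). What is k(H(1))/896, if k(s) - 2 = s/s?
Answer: 3/896 ≈ 0.0033482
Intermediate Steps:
v(p) = ⅓ (v(p) = 1/3 = ⅓)
H(C) = (5 + C)*(⅓ + C) (H(C) = (C + 5)*(C + ⅓) = (5 + C)*(⅓ + C))
k(s) = 3 (k(s) = 2 + s/s = 2 + 1 = 3)
k(H(1))/896 = 3/896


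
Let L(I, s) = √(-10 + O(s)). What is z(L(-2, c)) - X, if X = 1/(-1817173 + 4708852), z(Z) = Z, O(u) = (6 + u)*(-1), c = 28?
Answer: -1/2891679 + 2*I*√11 ≈ -3.4582e-7 + 6.6332*I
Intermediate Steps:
O(u) = -6 - u
L(I, s) = √(-16 - s) (L(I, s) = √(-10 + (-6 - s)) = √(-16 - s))
X = 1/2891679 ≈ 3.4582e-7
z(L(-2, c)) - X = √(-16 - 1*28) - 1*1/2891679 = √(-16 - 28) - 1/2891679 = √(-44) - 1/2891679 = 2*I*√11 - 1/2891679 = -1/2891679 + 2*I*√11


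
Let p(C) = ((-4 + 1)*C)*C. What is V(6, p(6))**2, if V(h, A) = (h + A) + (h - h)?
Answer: 10404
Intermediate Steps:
p(C) = -3*C**2 (p(C) = (-3*C)*C = -3*C**2)
V(h, A) = A + h (V(h, A) = (A + h) + 0 = A + h)
V(6, p(6))**2 = (-3*6**2 + 6)**2 = (-3*36 + 6)**2 = (-108 + 6)**2 = (-102)**2 = 10404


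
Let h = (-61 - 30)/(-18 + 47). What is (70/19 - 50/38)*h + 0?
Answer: -4095/551 ≈ -7.4319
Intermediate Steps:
h = -91/29 ≈ -3.1379
(70/19 - 50/38)*h + 0 = (70/19 - 50/38)*(-91/29) + 0 = (70*(1/19) - 50*1/38)*(-91/29) + 0 = (70/19 - 25/19)*(-91/29) + 0 = (45/19)*(-91/29) + 0 = -4095/551 + 0 = -4095/551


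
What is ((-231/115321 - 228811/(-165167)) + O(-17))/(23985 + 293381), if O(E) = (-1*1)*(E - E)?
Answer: 13174279877/3022470583629581 ≈ 4.3588e-6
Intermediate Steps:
O(E) = 0 (O(E) = -1*0 = 0)
((-231/115321 - 228811/(-165167)) + O(-17))/(23985 + 293381) = ((-231/115321 - 228811/(-165167)) + 0)/(23985 + 293381) = ((-231*1/115321 - 228811*(-1/165167)) + 0)/317366 = ((-231/115321 + 228811/165167) + 0)*(1/317366) = (26348559754/19047223607 + 0)*(1/317366) = (26348559754/19047223607)*(1/317366) = 13174279877/3022470583629581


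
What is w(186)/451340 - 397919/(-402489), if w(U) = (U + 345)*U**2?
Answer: 1893377819056/45414846315 ≈ 41.691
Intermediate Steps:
w(U) = U**2*(345 + U) (w(U) = (345 + U)*U**2 = U**2*(345 + U))
w(186)/451340 - 397919/(-402489) = (186**2*(345 + 186))/451340 - 397919/(-402489) = (34596*531)*(1/451340) - 397919*(-1/402489) = 18370476*(1/451340) + 397919/402489 = 4592619/112835 + 397919/402489 = 1893377819056/45414846315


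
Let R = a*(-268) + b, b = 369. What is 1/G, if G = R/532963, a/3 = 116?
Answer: -532963/92895 ≈ -5.7373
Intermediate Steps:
a = 348 (a = 3*116 = 348)
R = -92895 (R = 348*(-268) + 369 = -93264 + 369 = -92895)
G = -92895/532963 ≈ -0.17430
1/G = 1/(-92895/532963) = -532963/92895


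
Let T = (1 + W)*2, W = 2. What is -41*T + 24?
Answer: -222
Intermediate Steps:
T = 6 (T = (1 + 2)*2 = 3*2 = 6)
-41*T + 24 = -41*6 + 24 = -246 + 24 = -222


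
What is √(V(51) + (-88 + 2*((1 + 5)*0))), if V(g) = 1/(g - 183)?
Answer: I*√383361/66 ≈ 9.3812*I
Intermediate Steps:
V(g) = 1/(-183 + g)
√(V(51) + (-88 + 2*((1 + 5)*0))) = √(1/(-183 + 51) + (-88 + 2*((1 + 5)*0))) = √(1/(-132) + (-88 + 2*(6*0))) = √(-1/132 + (-88 + 2*0)) = √(-1/132 + (-88 + 0)) = √(-1/132 - 88) = √(-11617/132) = I*√383361/66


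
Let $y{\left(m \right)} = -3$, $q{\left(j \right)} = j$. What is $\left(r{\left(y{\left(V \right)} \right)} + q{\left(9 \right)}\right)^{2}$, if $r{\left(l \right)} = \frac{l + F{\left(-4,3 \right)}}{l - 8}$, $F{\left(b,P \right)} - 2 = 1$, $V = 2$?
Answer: $81$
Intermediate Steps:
$F{\left(b,P \right)} = 3$ ($F{\left(b,P \right)} = 2 + 1 = 3$)
$r{\left(l \right)} = \frac{3 + l}{-8 + l}$ ($r{\left(l \right)} = \frac{l + 3}{l - 8} = \frac{3 + l}{-8 + l}$)
$\left(r{\left(y{\left(V \right)} \right)} + q{\left(9 \right)}\right)^{2} = \left(\frac{3 - 3}{-8 - 3} + 9\right)^{2} = \left(\frac{1}{-11} \cdot 0 + 9\right)^{2} = \left(\left(- \frac{1}{11}\right) 0 + 9\right)^{2} = \left(0 + 9\right)^{2} = 9^{2} = 81$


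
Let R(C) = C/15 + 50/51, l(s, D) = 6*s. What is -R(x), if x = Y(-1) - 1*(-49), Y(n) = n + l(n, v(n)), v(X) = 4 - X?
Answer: -964/255 ≈ -3.7804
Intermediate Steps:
Y(n) = 7*n (Y(n) = n + 6*n = 7*n)
x = 42 (x = 7*(-1) - 1*(-49) = -7 + 49 = 42)
R(C) = 50/51 + C/15 (R(C) = C*(1/15) + 50*(1/51) = C/15 + 50/51 = 50/51 + C/15)
-R(x) = -(50/51 + (1/15)*42) = -(50/51 + 14/5) = -1*964/255 = -964/255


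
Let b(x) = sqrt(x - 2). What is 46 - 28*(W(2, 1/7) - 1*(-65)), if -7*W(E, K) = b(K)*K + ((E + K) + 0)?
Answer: -12358/7 + 4*I*sqrt(91)/49 ≈ -1765.4 + 0.77873*I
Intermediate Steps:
b(x) = sqrt(-2 + x)
W(E, K) = -E/7 - K/7 - K*sqrt(-2 + K)/7 (W(E, K) = -(sqrt(-2 + K)*K + ((E + K) + 0))/7 = -(K*sqrt(-2 + K) + (E + K))/7 = -(E + K + K*sqrt(-2 + K))/7 = -E/7 - K/7 - K*sqrt(-2 + K)/7)
46 - 28*(W(2, 1/7) - 1*(-65)) = 46 - 28*((-1/7*2 - 1/7/7 - 1/7*sqrt(-2 + 1/7)/7) - 1*(-65)) = 46 - 28*((-2/7 - 1/7*1/7 - 1/7*1/7*sqrt(-2 + 1/7)) + 65) = 46 - 28*((-2/7 - 1/49 - 1/7*1/7*sqrt(-13/7)) + 65) = 46 - 28*((-2/7 - 1/49 - 1/7*1/7*I*sqrt(91)/7) + 65) = 46 - 28*((-2/7 - 1/49 - I*sqrt(91)/343) + 65) = 46 - 28*((-15/49 - I*sqrt(91)/343) + 65) = 46 - 28*(3170/49 - I*sqrt(91)/343) = 46 + (-12680/7 + 4*I*sqrt(91)/49) = -12358/7 + 4*I*sqrt(91)/49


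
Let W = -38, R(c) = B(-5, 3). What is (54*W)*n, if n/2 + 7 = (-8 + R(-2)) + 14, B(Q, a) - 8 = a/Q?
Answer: -131328/5 ≈ -26266.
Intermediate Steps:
B(Q, a) = 8 + a/Q
R(c) = 37/5 (R(c) = 8 + 3/(-5) = 8 + 3*(-⅕) = 8 - ⅗ = 37/5)
n = 64/5 (n = -14 + 2*((-8 + 37/5) + 14) = -14 + 2*(-⅗ + 14) = -14 + 2*(67/5) = -14 + 134/5 = 64/5 ≈ 12.800)
(54*W)*n = (54*(-38))*(64/5) = -2052*64/5 = -131328/5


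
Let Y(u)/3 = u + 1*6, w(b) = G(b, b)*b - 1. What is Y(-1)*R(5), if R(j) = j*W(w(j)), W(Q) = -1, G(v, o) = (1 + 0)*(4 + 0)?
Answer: -75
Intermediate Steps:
G(v, o) = 4 (G(v, o) = 1*4 = 4)
w(b) = -1 + 4*b (w(b) = 4*b - 1 = -1 + 4*b)
R(j) = -j (R(j) = j*(-1) = -j)
Y(u) = 18 + 3*u (Y(u) = 3*(u + 1*6) = 3*(u + 6) = 3*(6 + u) = 18 + 3*u)
Y(-1)*R(5) = (18 + 3*(-1))*(-1*5) = (18 - 3)*(-5) = 15*(-5) = -75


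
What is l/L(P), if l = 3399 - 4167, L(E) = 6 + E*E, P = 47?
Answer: -768/2215 ≈ -0.34673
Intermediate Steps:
L(E) = 6 + E**2
l = -768
l/L(P) = -768/(6 + 47**2) = -768/(6 + 2209) = -768/2215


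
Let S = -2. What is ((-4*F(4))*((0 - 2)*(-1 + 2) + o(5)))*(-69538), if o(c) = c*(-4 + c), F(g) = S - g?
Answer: -5006736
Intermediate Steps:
F(g) = -2 - g
((-4*F(4))*((0 - 2)*(-1 + 2) + o(5)))*(-69538) = ((-4*(-2 - 1*4))*((0 - 2)*(-1 + 2) + 5*(-4 + 5)))*(-69538) = ((-4*(-2 - 4))*(-2*1 + 5*1))*(-69538) = ((-4*(-6))*(-2 + 5))*(-69538) = (24*3)*(-69538) = 72*(-69538) = -5006736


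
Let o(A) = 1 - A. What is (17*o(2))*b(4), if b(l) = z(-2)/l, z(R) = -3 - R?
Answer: 17/4 ≈ 4.2500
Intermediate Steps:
b(l) = -1/l (b(l) = (-3 - 1*(-2))/l = (-3 + 2)/l = -1/l)
(17*o(2))*b(4) = (17*(1 - 1*2))*(-1/4) = (17*(1 - 2))*(-1*¼) = (17*(-1))*(-¼) = -17*(-¼) = 17/4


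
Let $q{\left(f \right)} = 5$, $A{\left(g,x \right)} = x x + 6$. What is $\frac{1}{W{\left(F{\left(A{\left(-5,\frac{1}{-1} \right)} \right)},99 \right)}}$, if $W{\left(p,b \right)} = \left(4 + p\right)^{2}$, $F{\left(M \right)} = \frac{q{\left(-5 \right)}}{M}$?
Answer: $\frac{49}{1089} \approx 0.044995$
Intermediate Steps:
$A{\left(g,x \right)} = 6 + x^{2}$ ($A{\left(g,x \right)} = x^{2} + 6 = 6 + x^{2}$)
$F{\left(M \right)} = \frac{5}{M}$
$\frac{1}{W{\left(F{\left(A{\left(-5,\frac{1}{-1} \right)} \right)},99 \right)}} = \frac{1}{\left(4 + \frac{5}{6 + \left(\frac{1}{-1}\right)^{2}}\right)^{2}} = \frac{1}{\left(4 + \frac{5}{6 + \left(-1\right)^{2}}\right)^{2}} = \frac{1}{\left(4 + \frac{5}{6 + 1}\right)^{2}} = \frac{1}{\left(4 + \frac{5}{7}\right)^{2}} = \frac{1}{\left(\frac{33}{7}\right)^{2}} = \frac{1}{\frac{1089}{49}} = \frac{49}{1089}$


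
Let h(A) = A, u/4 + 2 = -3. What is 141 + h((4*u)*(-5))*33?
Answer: 13341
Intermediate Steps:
u = -20 (u = -8 + 4*(-3) = -8 - 12 = -20)
141 + h((4*u)*(-5))*33 = 141 + ((4*(-20))*(-5))*33 = 141 - 80*(-5)*33 = 141 + 400*33 = 141 + 13200 = 13341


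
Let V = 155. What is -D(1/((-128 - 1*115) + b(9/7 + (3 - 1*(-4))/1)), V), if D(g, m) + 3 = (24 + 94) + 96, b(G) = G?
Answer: -211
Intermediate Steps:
D(g, m) = 211 (D(g, m) = -3 + ((24 + 94) + 96) = -3 + (118 + 96) = -3 + 214 = 211)
-D(1/((-128 - 1*115) + b(9/7 + (3 - 1*(-4))/1)), V) = -1*211 = -211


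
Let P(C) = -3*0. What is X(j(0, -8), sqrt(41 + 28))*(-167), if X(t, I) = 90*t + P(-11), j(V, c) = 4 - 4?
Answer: 0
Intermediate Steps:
P(C) = 0
j(V, c) = 0
X(t, I) = 90*t (X(t, I) = 90*t + 0 = 90*t)
X(j(0, -8), sqrt(41 + 28))*(-167) = (90*0)*(-167) = 0*(-167) = 0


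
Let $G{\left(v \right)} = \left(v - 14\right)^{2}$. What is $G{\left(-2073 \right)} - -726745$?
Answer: $5082314$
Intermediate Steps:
$G{\left(v \right)} = \left(-14 + v\right)^{2}$
$G{\left(-2073 \right)} - -726745 = \left(-14 - 2073\right)^{2} - -726745 = \left(-2087\right)^{2} + 726745 = 4355569 + 726745 = 5082314$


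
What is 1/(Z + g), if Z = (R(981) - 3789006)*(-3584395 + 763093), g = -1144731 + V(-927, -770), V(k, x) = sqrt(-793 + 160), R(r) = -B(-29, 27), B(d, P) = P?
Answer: 3563335078745/38092070650243906052325286 - I*sqrt(633)/114276211950731718156975858 ≈ 9.3545e-14 - 2.2016e-25*I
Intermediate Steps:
R(r) = -27 (R(r) = -1*27 = -27)
V(k, x) = I*sqrt(633) (V(k, x) = sqrt(-633) = I*sqrt(633))
g = -1144731 + I*sqrt(633) ≈ -1.1447e+6 + 25.159*I
Z = 10690006380966 (Z = (-27 - 3789006)*(-3584395 + 763093) = -3789033*(-2821302) = 10690006380966)
1/(Z + g) = 1/(10690006380966 + (-1144731 + I*sqrt(633))) = 1/(10690005236235 + I*sqrt(633))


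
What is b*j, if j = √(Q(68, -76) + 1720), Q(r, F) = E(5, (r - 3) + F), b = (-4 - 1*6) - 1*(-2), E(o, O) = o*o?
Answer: -8*√1745 ≈ -334.19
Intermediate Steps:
E(o, O) = o²
b = -8 (b = (-4 - 6) + 2 = -10 + 2 = -8)
Q(r, F) = 25 (Q(r, F) = 5² = 25)
j = √1745 (j = √(25 + 1720) = √1745 ≈ 41.773)
b*j = -8*√1745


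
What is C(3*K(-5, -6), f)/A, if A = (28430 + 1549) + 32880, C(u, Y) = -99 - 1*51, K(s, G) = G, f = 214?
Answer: -50/20953 ≈ -0.0023863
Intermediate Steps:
C(u, Y) = -150 (C(u, Y) = -99 - 51 = -150)
A = 62859 (A = 29979 + 32880 = 62859)
C(3*K(-5, -6), f)/A = -150/62859 = -150*1/62859 = -50/20953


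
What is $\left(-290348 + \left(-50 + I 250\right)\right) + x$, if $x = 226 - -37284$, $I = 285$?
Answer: $-181638$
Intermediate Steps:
$x = 37510$ ($x = 226 + 37284 = 37510$)
$\left(-290348 + \left(-50 + I 250\right)\right) + x = \left(-290348 + \left(-50 + 285 \cdot 250\right)\right) + 37510 = \left(-290348 + \left(-50 + 71250\right)\right) + 37510 = \left(-290348 + 71200\right) + 37510 = -219148 + 37510 = -181638$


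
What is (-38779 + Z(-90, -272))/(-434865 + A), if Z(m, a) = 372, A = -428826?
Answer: 38407/863691 ≈ 0.044468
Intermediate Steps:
(-38779 + Z(-90, -272))/(-434865 + A) = (-38779 + 372)/(-434865 - 428826) = -38407/(-863691) = -38407*(-1/863691) = 38407/863691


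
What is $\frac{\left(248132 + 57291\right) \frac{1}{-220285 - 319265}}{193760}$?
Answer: $- \frac{305423}{104543208000} \approx -2.9215 \cdot 10^{-6}$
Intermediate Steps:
$\frac{\left(248132 + 57291\right) \frac{1}{-220285 - 319265}}{193760} = \frac{305423}{-539550} \cdot \frac{1}{193760} = 305423 \left(- \frac{1}{539550}\right) \frac{1}{193760} = \left(- \frac{305423}{539550}\right) \frac{1}{193760} = - \frac{305423}{104543208000}$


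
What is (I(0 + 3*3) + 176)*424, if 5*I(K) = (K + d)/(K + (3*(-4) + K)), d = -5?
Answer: 1120208/15 ≈ 74681.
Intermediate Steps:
I(K) = (-5 + K)/(5*(-12 + 2*K)) (I(K) = ((K - 5)/(K + (3*(-4) + K)))/5 = ((-5 + K)/(K + (-12 + K)))/5 = ((-5 + K)/(-12 + 2*K))/5 = (-5 + K)/(5*(-12 + 2*K)))
(I(0 + 3*3) + 176)*424 = ((-5 + (0 + 3*3))/(10*(-6 + (0 + 3*3))) + 176)*424 = ((-5 + (0 + 9))/(10*(-6 + (0 + 9))) + 176)*424 = ((-5 + 9)/(10*(-6 + 9)) + 176)*424 = ((⅒)*4/3 + 176)*424 = ((⅒)*(⅓)*4 + 176)*424 = (2/15 + 176)*424 = (2642/15)*424 = 1120208/15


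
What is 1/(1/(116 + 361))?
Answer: 477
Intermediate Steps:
1/(1/(116 + 361)) = 1/(1/477) = 477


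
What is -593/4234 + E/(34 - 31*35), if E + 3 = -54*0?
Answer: -610541/4449934 ≈ -0.13720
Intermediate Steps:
E = -3 (E = -3 - 54*0 = -3 + 0 = -3)
-593/4234 + E/(34 - 31*35) = -593/4234 - 3/(34 - 31*35) = -593*1/4234 - 3/(34 - 1085) = -593/4234 - 3/(-1051) = -593/4234 - 3*(-1/1051) = -593/4234 + 3/1051 = -610541/4449934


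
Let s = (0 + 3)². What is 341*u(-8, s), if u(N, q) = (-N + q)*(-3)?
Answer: -17391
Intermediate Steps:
s = 9 (s = 3² = 9)
u(N, q) = -3*q + 3*N (u(N, q) = (q - N)*(-3) = -3*q + 3*N)
341*u(-8, s) = 341*(-3*9 + 3*(-8)) = 341*(-27 - 24) = 341*(-51) = -17391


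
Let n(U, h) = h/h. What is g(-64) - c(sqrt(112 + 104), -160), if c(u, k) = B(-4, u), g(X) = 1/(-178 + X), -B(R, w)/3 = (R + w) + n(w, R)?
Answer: -2179/242 + 18*sqrt(6) ≈ 35.087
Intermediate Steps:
n(U, h) = 1
B(R, w) = -3 - 3*R - 3*w (B(R, w) = -3*((R + w) + 1) = -3*(1 + R + w) = -3 - 3*R - 3*w)
c(u, k) = 9 - 3*u (c(u, k) = -3 - 3*(-4) - 3*u = -3 + 12 - 3*u = 9 - 3*u)
g(-64) - c(sqrt(112 + 104), -160) = 1/(-178 - 64) - (9 - 3*sqrt(112 + 104)) = 1/(-242) - (9 - 18*sqrt(6)) = -1/242 - (9 - 18*sqrt(6)) = -1/242 + (-9 + 18*sqrt(6)) = -2179/242 + 18*sqrt(6)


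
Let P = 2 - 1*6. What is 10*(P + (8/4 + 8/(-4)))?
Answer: -40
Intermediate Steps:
P = -4 (P = 2 - 6 = -4)
10*(P + (8/4 + 8/(-4))) = 10*(-4 + (8/4 + 8/(-4))) = 10*(-4 + (8*(1/4) + 8*(-1/4))) = 10*(-4 + (2 - 2)) = 10*(-4 + 0) = 10*(-4) = -40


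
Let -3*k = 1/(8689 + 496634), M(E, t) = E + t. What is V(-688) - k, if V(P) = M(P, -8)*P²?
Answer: -499432081913855/1515969 ≈ -3.2945e+8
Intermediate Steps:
V(P) = P²*(-8 + P) (V(P) = (P - 8)*P² = (-8 + P)*P² = P²*(-8 + P))
k = -1/1515969 (k = -1/(3*(8689 + 496634)) = -⅓/505323 = -⅓*1/505323 = -1/1515969 ≈ -6.5964e-7)
V(-688) - k = (-688)²*(-8 - 688) - 1*(-1/1515969) = 473344*(-696) + 1/1515969 = -329447424 + 1/1515969 = -499432081913855/1515969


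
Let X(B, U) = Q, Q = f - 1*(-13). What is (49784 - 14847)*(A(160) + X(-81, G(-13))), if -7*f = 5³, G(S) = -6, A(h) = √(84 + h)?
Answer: -169694 + 69874*√61 ≈ 3.7604e+5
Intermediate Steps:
f = -125/7 (f = -⅐*5³ = -⅐*125 = -125/7 ≈ -17.857)
Q = -34/7 (Q = -125/7 - 1*(-13) = -125/7 + 13 = -34/7 ≈ -4.8571)
X(B, U) = -34/7
(49784 - 14847)*(A(160) + X(-81, G(-13))) = (49784 - 14847)*(√(84 + 160) - 34/7) = 34937*(√244 - 34/7) = 34937*(2*√61 - 34/7) = 34937*(-34/7 + 2*√61) = -169694 + 69874*√61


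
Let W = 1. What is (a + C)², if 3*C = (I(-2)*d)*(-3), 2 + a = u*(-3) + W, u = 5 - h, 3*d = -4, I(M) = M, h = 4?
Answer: 400/9 ≈ 44.444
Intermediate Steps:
d = -4/3 (d = (⅓)*(-4) = -4/3 ≈ -1.3333)
u = 1 (u = 5 - 1*4 = 5 - 4 = 1)
a = -4 (a = -2 + (1*(-3) + 1) = -2 + (-3 + 1) = -2 - 2 = -4)
C = -8/3 (C = (-2*(-4/3)*(-3))/3 = ((8/3)*(-3))/3 = (⅓)*(-8) = -8/3 ≈ -2.6667)
(a + C)² = (-4 - 8/3)² = (-20/3)² = 400/9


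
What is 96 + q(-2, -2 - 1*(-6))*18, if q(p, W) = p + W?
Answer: 132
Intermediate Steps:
q(p, W) = W + p
96 + q(-2, -2 - 1*(-6))*18 = 96 + ((-2 - 1*(-6)) - 2)*18 = 96 + ((-2 + 6) - 2)*18 = 96 + (4 - 2)*18 = 96 + 2*18 = 96 + 36 = 132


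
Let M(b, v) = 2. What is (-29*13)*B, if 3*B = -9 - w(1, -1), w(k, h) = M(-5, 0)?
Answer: 4147/3 ≈ 1382.3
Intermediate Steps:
w(k, h) = 2
B = -11/3 (B = (-9 - 1*2)/3 = (-9 - 2)/3 = (1/3)*(-11) = -11/3 ≈ -3.6667)
(-29*13)*B = -29*13*(-11/3) = -377*(-11/3) = 4147/3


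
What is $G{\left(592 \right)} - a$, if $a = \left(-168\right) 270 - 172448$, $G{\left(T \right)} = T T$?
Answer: $568272$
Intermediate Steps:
$G{\left(T \right)} = T^{2}$
$a = -217808$ ($a = -45360 - 172448 = -217808$)
$G{\left(592 \right)} - a = 592^{2} - -217808 = 350464 + 217808 = 568272$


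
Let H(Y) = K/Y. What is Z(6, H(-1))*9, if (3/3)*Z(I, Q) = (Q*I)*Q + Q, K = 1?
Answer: 45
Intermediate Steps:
H(Y) = 1/Y
Z(I, Q) = Q + I*Q**2 (Z(I, Q) = (Q*I)*Q + Q = (I*Q)*Q + Q = I*Q**2 + Q = Q + I*Q**2)
Z(6, H(-1))*9 = ((1 + 6/(-1))/(-1))*9 = -(1 + 6*(-1))*9 = -(1 - 6)*9 = -1*(-5)*9 = 5*9 = 45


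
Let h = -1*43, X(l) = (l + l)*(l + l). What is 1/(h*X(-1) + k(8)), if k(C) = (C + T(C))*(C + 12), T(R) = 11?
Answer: 1/208 ≈ 0.0048077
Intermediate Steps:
X(l) = 4*l**2 (X(l) = (2*l)*(2*l) = 4*l**2)
k(C) = (11 + C)*(12 + C) (k(C) = (C + 11)*(C + 12) = (11 + C)*(12 + C))
h = -43
1/(h*X(-1) + k(8)) = 1/(-172*(-1)**2 + (132 + 8**2 + 23*8)) = 1/(-172 + (132 + 64 + 184)) = 1/(-43*4 + 380) = 1/(-172 + 380) = 1/208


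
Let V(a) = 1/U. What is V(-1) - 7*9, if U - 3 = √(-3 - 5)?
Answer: 2*(-63*√2 + 94*I)/(-3*I + 2*√2) ≈ -62.824 - 0.16638*I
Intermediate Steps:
U = 3 + 2*I*√2 (U = 3 + √(-3 - 5) = 3 + √(-8) = 3 + 2*I*√2 ≈ 3.0 + 2.8284*I)
V(a) = 1/(3 + 2*I*√2)
V(-1) - 7*9 = (3/17 - 2*I*√2/17) - 7*9 = (3/17 - 2*I*√2/17) - 63 = -1068/17 - 2*I*√2/17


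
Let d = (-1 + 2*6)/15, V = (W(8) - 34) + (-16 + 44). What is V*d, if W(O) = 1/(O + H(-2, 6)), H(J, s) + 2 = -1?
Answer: -319/75 ≈ -4.2533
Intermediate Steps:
H(J, s) = -3 (H(J, s) = -2 - 1 = -3)
W(O) = 1/(-3 + O) (W(O) = 1/(O - 3) = 1/(-3 + O))
V = -29/5 (V = (1/(-3 + 8) - 34) + (-16 + 44) = (1/5 - 34) + 28 = -169/5 + 28 = -29/5 ≈ -5.8000)
d = 11/15 (d = (-1 + 12)*(1/15) = 11*(1/15) = 11/15 ≈ 0.73333)
V*d = -29/5*11/15 = -319/75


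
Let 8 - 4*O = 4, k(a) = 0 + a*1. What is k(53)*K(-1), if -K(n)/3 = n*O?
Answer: 159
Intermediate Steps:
k(a) = a (k(a) = 0 + a = a)
O = 1 (O = 2 - 1/4*4 = 2 - 1 = 1)
K(n) = -3*n
k(53)*K(-1) = 53*(-3*(-1)) = 53*3 = 159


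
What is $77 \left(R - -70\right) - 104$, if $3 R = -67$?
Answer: $\frac{10699}{3} \approx 3566.3$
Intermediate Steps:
$R = - \frac{67}{3}$ ($R = \frac{1}{3} \left(-67\right) = - \frac{67}{3} \approx -22.333$)
$77 \left(R - -70\right) - 104 = 77 \left(- \frac{67}{3} - -70\right) - 104 = 77 \left(- \frac{67}{3} + 70\right) - 104 = 77 \cdot \frac{143}{3} - 104 = \frac{11011}{3} - 104 = \frac{10699}{3}$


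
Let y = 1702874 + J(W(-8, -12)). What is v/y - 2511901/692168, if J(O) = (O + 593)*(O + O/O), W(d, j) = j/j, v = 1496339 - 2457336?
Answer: -2472803206679/589748593208 ≈ -4.1930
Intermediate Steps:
v = -960997
W(d, j) = 1
J(O) = (1 + O)*(593 + O) (J(O) = (593 + O)*(O + 1) = (593 + O)*(1 + O) = (1 + O)*(593 + O))
y = 1704062 (y = 1702874 + (593 + 1**2 + 594*1) = 1702874 + (593 + 1 + 594) = 1702874 + 1188 = 1704062)
v/y - 2511901/692168 = -960997/1704062 - 2511901/692168 = -2472803206679/589748593208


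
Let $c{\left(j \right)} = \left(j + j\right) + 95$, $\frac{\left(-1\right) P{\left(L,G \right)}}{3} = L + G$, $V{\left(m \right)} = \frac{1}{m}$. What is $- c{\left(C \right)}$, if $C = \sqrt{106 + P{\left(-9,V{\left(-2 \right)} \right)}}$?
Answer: $-95 - \sqrt{538} \approx -118.19$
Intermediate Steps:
$P{\left(L,G \right)} = - 3 G - 3 L$ ($P{\left(L,G \right)} = - 3 \left(L + G\right) = - 3 \left(G + L\right) = - 3 G - 3 L$)
$C = \frac{\sqrt{538}}{2}$ ($C = \sqrt{106 - \left(-27 + \frac{3}{-2}\right)} = \sqrt{106 + \left(\left(-3\right) \left(- \frac{1}{2}\right) + 27\right)} = \sqrt{106 + \left(\frac{3}{2} + 27\right)} = \sqrt{106 + \frac{57}{2}} = \sqrt{\frac{269}{2}} = \frac{\sqrt{538}}{2} \approx 11.597$)
$c{\left(j \right)} = 95 + 2 j$ ($c{\left(j \right)} = 2 j + 95 = 95 + 2 j$)
$- c{\left(C \right)} = - (95 + 2 \frac{\sqrt{538}}{2}) = - (95 + \sqrt{538}) = -95 - \sqrt{538}$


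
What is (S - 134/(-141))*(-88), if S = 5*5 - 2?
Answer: -297176/141 ≈ -2107.6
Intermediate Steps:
S = 23 (S = 25 - 2 = 23)
(S - 134/(-141))*(-88) = (23 - 134/(-141))*(-88) = (23 - 134*(-1/141))*(-88) = (23 + 134/141)*(-88) = (3377/141)*(-88) = -297176/141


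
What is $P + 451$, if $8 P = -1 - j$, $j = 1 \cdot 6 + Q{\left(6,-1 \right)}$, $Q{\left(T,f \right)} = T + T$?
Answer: $\frac{3589}{8} \approx 448.63$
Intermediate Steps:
$Q{\left(T,f \right)} = 2 T$
$j = 18$ ($j = 1 \cdot 6 + 2 \cdot 6 = 6 + 12 = 18$)
$P = - \frac{19}{8}$ ($P = \frac{-1 - 18}{8} = \frac{1}{8} \left(-19\right) = - \frac{19}{8} \approx -2.375$)
$P + 451 = - \frac{19}{8} + 451 = \frac{3589}{8}$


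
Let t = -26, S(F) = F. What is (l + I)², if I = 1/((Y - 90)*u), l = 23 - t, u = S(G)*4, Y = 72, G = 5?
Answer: 311134321/129600 ≈ 2400.7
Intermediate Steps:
u = 20 (u = 5*4 = 20)
l = 49 (l = 23 - 1*(-26) = 23 + 26 = 49)
I = -1/360 (I = 1/((72 - 90)*20) = (1/20)/(-18) = -1/18*1/20 = -1/360 ≈ -0.0027778)
(l + I)² = (49 - 1/360)² = (17639/360)² = 311134321/129600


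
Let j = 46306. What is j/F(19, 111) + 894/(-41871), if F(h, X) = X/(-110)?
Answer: -71092245698/1549227 ≈ -45889.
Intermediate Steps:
F(h, X) = -X/110 (F(h, X) = X*(-1/110) = -X/110)
j/F(19, 111) + 894/(-41871) = 46306/((-1/110*111)) + 894/(-41871) = 46306/(-111/110) + 894*(-1/41871) = 46306*(-110/111) - 298/13957 = -5093660/111 - 298/13957 = -71092245698/1549227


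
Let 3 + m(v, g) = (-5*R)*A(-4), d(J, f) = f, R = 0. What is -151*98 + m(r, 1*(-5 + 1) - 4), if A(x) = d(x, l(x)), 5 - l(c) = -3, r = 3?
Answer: -14801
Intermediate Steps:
l(c) = 8 (l(c) = 5 - 1*(-3) = 5 + 3 = 8)
A(x) = 8
m(v, g) = -3 (m(v, g) = -3 - 5*0*8 = -3 + 0*8 = -3 + 0 = -3)
-151*98 + m(r, 1*(-5 + 1) - 4) = -151*98 - 3 = -14798 - 3 = -14801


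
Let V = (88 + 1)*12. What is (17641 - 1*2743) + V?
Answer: 15966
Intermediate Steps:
V = 1068 (V = 89*12 = 1068)
(17641 - 1*2743) + V = (17641 - 1*2743) + 1068 = (17641 - 2743) + 1068 = 14898 + 1068 = 15966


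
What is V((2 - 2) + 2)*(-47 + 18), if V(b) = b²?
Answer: -116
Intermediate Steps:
V((2 - 2) + 2)*(-47 + 18) = ((2 - 2) + 2)²*(-47 + 18) = (0 + 2)²*(-29) = 2²*(-29) = 4*(-29) = -116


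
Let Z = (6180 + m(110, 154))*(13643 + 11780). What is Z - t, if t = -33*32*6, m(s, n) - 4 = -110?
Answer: 154425638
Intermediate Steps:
m(s, n) = -106 (m(s, n) = 4 - 110 = -106)
Z = 154419302 (Z = (6180 - 106)*(13643 + 11780) = 6074*25423 = 154419302)
t = -6336 (t = -1056*6 = -6336)
Z - t = 154419302 - 1*(-6336) = 154419302 + 6336 = 154425638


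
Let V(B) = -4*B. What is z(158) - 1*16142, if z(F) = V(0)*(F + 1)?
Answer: -16142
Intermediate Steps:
z(F) = 0 (z(F) = (-4*0)*(F + 1) = 0*(1 + F) = 0)
z(158) - 1*16142 = 0 - 1*16142 = 0 - 16142 = -16142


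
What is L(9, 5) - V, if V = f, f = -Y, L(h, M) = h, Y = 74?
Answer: 83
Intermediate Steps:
f = -74 (f = -1*74 = -74)
V = -74
L(9, 5) - V = 9 - 1*(-74) = 9 + 74 = 83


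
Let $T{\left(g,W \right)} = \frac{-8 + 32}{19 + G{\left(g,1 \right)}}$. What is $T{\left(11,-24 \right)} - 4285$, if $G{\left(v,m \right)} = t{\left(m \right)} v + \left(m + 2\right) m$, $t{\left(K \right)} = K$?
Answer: $- \frac{47127}{11} \approx -4284.3$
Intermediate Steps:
$G{\left(v,m \right)} = m v + m \left(2 + m\right)$ ($G{\left(v,m \right)} = m v + \left(m + 2\right) m = m v + \left(2 + m\right) m = m v + m \left(2 + m\right)$)
$T{\left(g,W \right)} = \frac{24}{22 + g}$ ($T{\left(g,W \right)} = \frac{-8 + 32}{19 + 1 \left(2 + 1 + g\right)} = \frac{24}{19 + 1 \left(3 + g\right)} = \frac{24}{19 + \left(3 + g\right)} = \frac{24}{22 + g}$)
$T{\left(11,-24 \right)} - 4285 = \frac{24}{22 + 11} - 4285 = \frac{24}{33} - 4285 = 24 \cdot \frac{1}{33} - 4285 = \frac{8}{11} - 4285 = - \frac{47127}{11}$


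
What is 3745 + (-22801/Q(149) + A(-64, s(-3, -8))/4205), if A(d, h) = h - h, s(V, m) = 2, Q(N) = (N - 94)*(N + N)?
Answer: 61357749/16390 ≈ 3743.6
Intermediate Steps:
Q(N) = 2*N*(-94 + N) (Q(N) = (-94 + N)*(2*N) = 2*N*(-94 + N))
A(d, h) = 0
3745 + (-22801/Q(149) + A(-64, s(-3, -8))/4205) = 3745 + (-22801*1/(298*(-94 + 149)) + 0/4205) = 3745 + (-22801/(2*149*55) + 0*(1/4205)) = 3745 + (-22801/16390 + 0) = 3745 - 22801/16390 = 61357749/16390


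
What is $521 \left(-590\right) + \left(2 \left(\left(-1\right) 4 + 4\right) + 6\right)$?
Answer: $-307384$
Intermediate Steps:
$521 \left(-590\right) + \left(2 \left(\left(-1\right) 4 + 4\right) + 6\right) = -307390 + \left(2 \left(-4 + 4\right) + 6\right) = -307390 + \left(2 \cdot 0 + 6\right) = -307390 + \left(0 + 6\right) = -307390 + 6 = -307384$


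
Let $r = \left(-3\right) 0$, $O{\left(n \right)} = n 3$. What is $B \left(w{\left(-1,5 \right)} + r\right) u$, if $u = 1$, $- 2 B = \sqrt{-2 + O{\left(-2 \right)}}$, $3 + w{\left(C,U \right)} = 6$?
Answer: $- 3 i \sqrt{2} \approx - 4.2426 i$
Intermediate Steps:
$O{\left(n \right)} = 3 n$
$w{\left(C,U \right)} = 3$ ($w{\left(C,U \right)} = -3 + 6 = 3$)
$r = 0$
$B = - i \sqrt{2}$ ($B = - \frac{\sqrt{-2 + 3 \left(-2\right)}}{2} = - \frac{\sqrt{-2 - 6}}{2} = - \frac{\sqrt{-8}}{2} = - \frac{2 i \sqrt{2}}{2} = - i \sqrt{2} \approx - 1.4142 i$)
$B \left(w{\left(-1,5 \right)} + r\right) u = - i \sqrt{2} \left(3 + 0\right) 1 = - i \sqrt{2} \cdot 3 \cdot 1 = - 3 i \sqrt{2} \cdot 1 = - 3 i \sqrt{2}$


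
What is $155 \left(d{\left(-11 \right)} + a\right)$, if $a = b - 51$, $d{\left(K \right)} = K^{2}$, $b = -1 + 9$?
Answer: $12090$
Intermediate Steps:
$b = 8$
$a = -43$ ($a = 8 - 51 = -43$)
$155 \left(d{\left(-11 \right)} + a\right) = 155 \left(\left(-11\right)^{2} - 43\right) = 155 \left(121 - 43\right) = 155 \cdot 78 = 12090$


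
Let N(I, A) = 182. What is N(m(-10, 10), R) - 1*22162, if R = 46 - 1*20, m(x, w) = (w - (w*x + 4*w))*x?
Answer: -21980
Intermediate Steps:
m(x, w) = x*(-3*w - w*x) (m(x, w) = (w - (4*w + w*x))*x = (w + (-4*w - w*x))*x = (-3*w - w*x)*x = x*(-3*w - w*x))
R = 26 (R = 46 - 20 = 26)
N(m(-10, 10), R) - 1*22162 = 182 - 1*22162 = 182 - 22162 = -21980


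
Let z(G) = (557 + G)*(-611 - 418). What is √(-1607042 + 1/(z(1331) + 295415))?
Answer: 9*I*√53840255766161435/1647337 ≈ 1267.7*I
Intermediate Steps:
z(G) = -573153 - 1029*G (z(G) = (557 + G)*(-1029) = -573153 - 1029*G)
√(-1607042 + 1/(z(1331) + 295415)) = √(-1607042 + 1/((-573153 - 1029*1331) + 295415)) = √(-1607042 + 1/((-573153 - 1369599) + 295415)) = √(-1607042 + 1/(-1942752 + 295415)) = √(-1607042 + 1/(-1647337)) = √(-1607042 - 1/1647337) = √(-2647339747155/1647337) = 9*I*√53840255766161435/1647337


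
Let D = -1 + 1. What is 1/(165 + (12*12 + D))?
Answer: 1/309 ≈ 0.0032362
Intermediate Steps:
D = 0
1/(165 + (12*12 + D)) = 1/(165 + (12*12 + 0)) = 1/(165 + (144 + 0)) = 1/(165 + 144) = 1/309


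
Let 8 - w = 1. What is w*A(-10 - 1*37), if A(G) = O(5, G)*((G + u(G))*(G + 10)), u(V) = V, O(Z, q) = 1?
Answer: 24346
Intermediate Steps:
A(G) = 2*G*(10 + G) (A(G) = 1*((G + G)*(G + 10)) = 1*((2*G)*(10 + G)) = 1*(2*G*(10 + G)) = 2*G*(10 + G))
w = 7 (w = 8 - 1*1 = 8 - 1 = 7)
w*A(-10 - 1*37) = 7*(2*(-10 - 1*37)*(10 + (-10 - 1*37))) = 7*(2*(-10 - 37)*(10 + (-10 - 37))) = 7*(2*(-47)*(10 - 47)) = 7*(2*(-47)*(-37)) = 7*3478 = 24346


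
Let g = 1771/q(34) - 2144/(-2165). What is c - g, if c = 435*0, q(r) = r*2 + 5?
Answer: -3990727/158045 ≈ -25.251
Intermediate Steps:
q(r) = 5 + 2*r (q(r) = 2*r + 5 = 5 + 2*r)
g = 3990727/158045 (g = 1771/(5 + 2*34) - 2144/(-2165) = 1771/(5 + 68) - 2144*(-1/2165) = 1771/73 + 2144/2165 = 3990727/158045 ≈ 25.251)
c = 0
c - g = 0 - 1*3990727/158045 = 0 - 3990727/158045 = -3990727/158045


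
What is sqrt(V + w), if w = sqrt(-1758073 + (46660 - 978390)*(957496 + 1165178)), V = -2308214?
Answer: sqrt(-2308214 + I*sqrt(1977760804093)) ≈ 444.23 + 1582.9*I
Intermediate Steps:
w = I*sqrt(1977760804093) (w = sqrt(-1758073 - 931730*2122674) = sqrt(-1758073 - 1977759046020) = sqrt(-1977760804093) = I*sqrt(1977760804093) ≈ 1.4063e+6*I)
sqrt(V + w) = sqrt(-2308214 + I*sqrt(1977760804093))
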